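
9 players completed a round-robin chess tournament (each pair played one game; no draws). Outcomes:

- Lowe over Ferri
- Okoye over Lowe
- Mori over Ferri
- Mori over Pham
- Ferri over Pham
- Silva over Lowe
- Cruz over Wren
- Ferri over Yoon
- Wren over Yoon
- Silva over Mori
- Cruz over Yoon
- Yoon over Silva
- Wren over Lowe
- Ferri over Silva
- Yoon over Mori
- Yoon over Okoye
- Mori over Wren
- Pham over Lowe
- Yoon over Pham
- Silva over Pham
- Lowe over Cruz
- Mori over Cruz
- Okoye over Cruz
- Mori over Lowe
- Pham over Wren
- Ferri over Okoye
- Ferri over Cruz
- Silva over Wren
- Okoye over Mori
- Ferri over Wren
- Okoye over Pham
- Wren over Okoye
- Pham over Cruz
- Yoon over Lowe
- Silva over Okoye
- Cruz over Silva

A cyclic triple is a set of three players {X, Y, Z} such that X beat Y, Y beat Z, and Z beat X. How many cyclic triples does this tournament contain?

23

Win totals: Yoon 5, Wren 3, Cruz 3, Pham 3, Lowe 2, Mori 5, Silva 5, Ferri 6, Okoye 4.
A player with w wins dominates both others in C(w,2) triples; summing gives 10 + 3 + 3 + 3 + 1 + 10 + 10 + 15 + 6 = 61 transitive triples.
Total triples C(9,3) = 84, so cyclic triples = 84 − 61 = 23.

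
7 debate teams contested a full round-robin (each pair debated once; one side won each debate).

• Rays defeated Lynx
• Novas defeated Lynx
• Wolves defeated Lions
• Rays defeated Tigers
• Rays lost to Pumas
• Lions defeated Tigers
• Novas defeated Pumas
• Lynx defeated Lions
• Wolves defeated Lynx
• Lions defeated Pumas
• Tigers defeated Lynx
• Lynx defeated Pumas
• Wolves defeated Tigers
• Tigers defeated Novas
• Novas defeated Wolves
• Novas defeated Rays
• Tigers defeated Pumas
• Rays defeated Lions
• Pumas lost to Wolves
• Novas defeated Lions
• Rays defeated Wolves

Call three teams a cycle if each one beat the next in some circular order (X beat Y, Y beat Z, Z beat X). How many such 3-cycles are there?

Win totals: Rays 4, Pumas 1, Novas 5, Tigers 3, Wolves 4, Lions 2, Lynx 2.
A team with w wins dominates both others in C(w,2) triples; summing gives 6 + 0 + 10 + 3 + 6 + 1 + 1 = 27 transitive triples.
Total triples C(7,3) = 35, so cyclic triples = 35 − 27 = 8.

8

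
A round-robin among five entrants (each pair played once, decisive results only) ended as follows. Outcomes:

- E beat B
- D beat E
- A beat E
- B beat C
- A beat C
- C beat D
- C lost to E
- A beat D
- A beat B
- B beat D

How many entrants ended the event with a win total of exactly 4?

1

Win totals: A 4, B 2, C 1, D 1, E 2.
Exactly 4: A — 1 entrant.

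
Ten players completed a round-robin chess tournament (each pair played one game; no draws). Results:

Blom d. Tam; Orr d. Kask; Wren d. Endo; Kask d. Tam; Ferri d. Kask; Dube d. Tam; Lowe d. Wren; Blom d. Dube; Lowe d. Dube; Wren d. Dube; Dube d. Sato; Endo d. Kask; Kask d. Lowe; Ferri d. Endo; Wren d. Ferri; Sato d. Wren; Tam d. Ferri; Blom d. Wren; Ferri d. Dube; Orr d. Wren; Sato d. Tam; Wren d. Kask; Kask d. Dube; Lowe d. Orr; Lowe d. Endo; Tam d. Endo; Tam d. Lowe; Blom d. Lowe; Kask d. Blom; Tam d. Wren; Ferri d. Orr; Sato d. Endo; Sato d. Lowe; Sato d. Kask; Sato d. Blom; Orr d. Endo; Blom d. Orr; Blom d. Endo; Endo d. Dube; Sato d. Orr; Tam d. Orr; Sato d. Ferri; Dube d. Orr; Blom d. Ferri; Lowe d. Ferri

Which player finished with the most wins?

Sato

Win totals: Wren 4, Tam 5, Kask 4, Sato 8, Lowe 5, Ferri 4, Endo 2, Dube 3, Orr 3, Blom 7.
Sato leads with 8 wins (next highest: 7).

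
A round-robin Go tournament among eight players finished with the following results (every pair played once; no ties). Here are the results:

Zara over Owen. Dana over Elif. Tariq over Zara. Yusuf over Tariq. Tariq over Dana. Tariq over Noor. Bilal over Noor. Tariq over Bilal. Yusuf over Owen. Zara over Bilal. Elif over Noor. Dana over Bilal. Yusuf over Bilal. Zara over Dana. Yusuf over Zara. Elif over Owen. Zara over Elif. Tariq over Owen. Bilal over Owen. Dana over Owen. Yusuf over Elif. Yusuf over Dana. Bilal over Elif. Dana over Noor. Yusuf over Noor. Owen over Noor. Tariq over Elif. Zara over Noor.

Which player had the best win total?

Win totals: Bilal 3, Yusuf 7, Elif 2, Tariq 6, Dana 4, Owen 1, Noor 0, Zara 5.
Yusuf leads with 7 wins (next highest: 6).

Yusuf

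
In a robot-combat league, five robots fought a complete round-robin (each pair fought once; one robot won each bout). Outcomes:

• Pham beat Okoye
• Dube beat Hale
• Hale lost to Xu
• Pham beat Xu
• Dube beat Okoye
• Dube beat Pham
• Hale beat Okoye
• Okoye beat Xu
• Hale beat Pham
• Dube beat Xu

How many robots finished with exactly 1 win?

Win totals: Dube 4, Hale 2, Okoye 1, Xu 1, Pham 2.
Exactly 1: Okoye, Xu — 2 robots.

2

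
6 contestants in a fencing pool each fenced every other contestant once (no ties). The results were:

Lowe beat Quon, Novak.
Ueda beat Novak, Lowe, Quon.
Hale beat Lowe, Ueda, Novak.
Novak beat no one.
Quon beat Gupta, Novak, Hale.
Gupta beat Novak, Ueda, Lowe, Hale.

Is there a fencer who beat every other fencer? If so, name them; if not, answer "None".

None

Highest win total is Gupta with 4 (out of 5 possible).
Gupta lost to Quon, so no fencer went undefeated.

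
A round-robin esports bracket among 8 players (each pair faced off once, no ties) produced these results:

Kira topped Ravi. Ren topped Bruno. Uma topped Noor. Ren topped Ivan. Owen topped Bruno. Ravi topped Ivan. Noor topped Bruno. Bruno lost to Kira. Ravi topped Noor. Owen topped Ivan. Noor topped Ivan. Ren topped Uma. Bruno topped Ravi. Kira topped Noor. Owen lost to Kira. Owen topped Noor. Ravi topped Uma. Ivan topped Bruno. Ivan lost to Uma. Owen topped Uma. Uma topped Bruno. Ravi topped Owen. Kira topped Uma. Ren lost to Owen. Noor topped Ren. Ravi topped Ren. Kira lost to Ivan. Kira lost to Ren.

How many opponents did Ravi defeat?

5

Ravi's results: beat Uma, Ivan, Ren, Noor, Owen; lost to Kira, Bruno.
That is 5 wins.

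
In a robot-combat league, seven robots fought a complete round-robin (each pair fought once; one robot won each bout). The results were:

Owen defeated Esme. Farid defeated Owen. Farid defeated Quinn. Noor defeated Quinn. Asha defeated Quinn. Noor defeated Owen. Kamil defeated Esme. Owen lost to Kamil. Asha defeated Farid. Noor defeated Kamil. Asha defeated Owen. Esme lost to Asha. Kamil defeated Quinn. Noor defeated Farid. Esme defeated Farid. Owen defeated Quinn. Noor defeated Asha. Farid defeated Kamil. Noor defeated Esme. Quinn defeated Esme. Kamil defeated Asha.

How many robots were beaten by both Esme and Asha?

Esme beat: Farid.
Asha beat: Farid, Esme, Owen, Quinn.
Both beat: Farid — 1.

1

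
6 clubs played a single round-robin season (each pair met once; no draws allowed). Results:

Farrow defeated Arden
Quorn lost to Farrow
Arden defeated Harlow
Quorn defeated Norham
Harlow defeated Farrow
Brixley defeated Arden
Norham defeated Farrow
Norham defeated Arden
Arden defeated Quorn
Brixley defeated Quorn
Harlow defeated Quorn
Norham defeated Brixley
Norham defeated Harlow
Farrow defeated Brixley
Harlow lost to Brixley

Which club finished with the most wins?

Norham

Win totals: Arden 2, Quorn 1, Brixley 3, Farrow 3, Harlow 2, Norham 4.
Norham leads with 4 wins (next highest: 3).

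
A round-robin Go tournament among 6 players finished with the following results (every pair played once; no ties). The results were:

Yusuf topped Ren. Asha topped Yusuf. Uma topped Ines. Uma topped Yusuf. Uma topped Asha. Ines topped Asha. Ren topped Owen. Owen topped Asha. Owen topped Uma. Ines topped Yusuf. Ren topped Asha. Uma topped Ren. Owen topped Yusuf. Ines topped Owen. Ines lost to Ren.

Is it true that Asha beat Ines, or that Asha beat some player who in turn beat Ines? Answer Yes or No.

No

Asha did not beat Ines directly.
Asha beat Yusuf, but each of them lost to Ines. No two-step path.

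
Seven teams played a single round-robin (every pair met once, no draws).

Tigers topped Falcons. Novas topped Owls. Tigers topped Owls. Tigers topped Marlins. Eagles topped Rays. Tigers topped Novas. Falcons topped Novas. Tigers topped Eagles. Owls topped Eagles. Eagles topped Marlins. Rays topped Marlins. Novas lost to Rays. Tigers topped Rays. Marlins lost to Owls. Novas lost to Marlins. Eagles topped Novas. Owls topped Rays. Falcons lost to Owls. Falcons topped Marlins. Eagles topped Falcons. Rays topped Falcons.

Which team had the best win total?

Win totals: Marlins 1, Falcons 2, Eagles 4, Novas 1, Rays 3, Tigers 6, Owls 4.
Tigers leads with 6 wins (next highest: 4).

Tigers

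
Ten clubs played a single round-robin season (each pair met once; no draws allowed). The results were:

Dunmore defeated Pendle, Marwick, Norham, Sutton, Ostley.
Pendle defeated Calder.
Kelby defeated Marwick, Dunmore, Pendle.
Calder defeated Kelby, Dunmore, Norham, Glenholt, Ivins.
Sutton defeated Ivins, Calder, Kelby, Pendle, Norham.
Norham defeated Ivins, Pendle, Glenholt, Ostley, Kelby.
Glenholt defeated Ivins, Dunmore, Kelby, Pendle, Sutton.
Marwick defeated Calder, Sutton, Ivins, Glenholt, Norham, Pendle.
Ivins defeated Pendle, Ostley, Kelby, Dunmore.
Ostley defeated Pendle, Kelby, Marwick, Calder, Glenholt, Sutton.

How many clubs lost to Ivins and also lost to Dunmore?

2

Ivins beat: Pendle, Kelby, Ostley, Dunmore.
Dunmore beat: Pendle, Ostley, Marwick, Sutton, Norham.
Both beat: Pendle, Ostley — 2.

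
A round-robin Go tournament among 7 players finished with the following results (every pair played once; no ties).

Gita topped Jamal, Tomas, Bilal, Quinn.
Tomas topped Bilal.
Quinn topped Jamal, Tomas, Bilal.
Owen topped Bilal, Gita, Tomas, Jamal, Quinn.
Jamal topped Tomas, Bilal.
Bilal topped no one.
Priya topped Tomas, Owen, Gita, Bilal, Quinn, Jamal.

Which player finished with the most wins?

Priya

Win totals: Quinn 3, Bilal 0, Gita 4, Tomas 1, Owen 5, Priya 6, Jamal 2.
Priya leads with 6 wins (next highest: 5).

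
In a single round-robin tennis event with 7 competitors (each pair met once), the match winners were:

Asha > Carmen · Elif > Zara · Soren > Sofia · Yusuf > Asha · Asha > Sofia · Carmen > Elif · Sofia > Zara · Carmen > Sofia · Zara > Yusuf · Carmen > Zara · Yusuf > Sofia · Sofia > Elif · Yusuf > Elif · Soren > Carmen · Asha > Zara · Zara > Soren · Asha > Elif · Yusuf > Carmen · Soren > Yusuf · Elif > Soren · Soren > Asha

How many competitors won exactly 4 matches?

Win totals: Zara 2, Elif 2, Sofia 2, Carmen 3, Yusuf 4, Soren 4, Asha 4.
Exactly 4: Yusuf, Soren, Asha — 3 competitors.

3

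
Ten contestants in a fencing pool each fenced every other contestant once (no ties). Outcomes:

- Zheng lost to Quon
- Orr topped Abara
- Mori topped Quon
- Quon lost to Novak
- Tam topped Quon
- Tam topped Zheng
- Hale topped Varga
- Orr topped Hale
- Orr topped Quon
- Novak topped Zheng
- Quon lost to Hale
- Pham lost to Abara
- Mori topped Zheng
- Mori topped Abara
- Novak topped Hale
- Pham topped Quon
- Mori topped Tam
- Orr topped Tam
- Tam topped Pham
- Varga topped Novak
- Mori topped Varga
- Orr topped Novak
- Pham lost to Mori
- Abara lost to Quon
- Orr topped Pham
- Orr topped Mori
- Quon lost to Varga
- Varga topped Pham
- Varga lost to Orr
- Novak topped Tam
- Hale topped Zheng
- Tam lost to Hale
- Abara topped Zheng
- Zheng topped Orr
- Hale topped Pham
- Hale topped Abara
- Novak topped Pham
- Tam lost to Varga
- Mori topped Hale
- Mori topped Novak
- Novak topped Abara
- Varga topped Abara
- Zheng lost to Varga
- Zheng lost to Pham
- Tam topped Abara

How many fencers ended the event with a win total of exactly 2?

Win totals: Zheng 1, Hale 6, Mori 8, Tam 4, Pham 2, Novak 6, Orr 8, Quon 2, Abara 2, Varga 6.
Exactly 2: Pham, Quon, Abara — 3 fencers.

3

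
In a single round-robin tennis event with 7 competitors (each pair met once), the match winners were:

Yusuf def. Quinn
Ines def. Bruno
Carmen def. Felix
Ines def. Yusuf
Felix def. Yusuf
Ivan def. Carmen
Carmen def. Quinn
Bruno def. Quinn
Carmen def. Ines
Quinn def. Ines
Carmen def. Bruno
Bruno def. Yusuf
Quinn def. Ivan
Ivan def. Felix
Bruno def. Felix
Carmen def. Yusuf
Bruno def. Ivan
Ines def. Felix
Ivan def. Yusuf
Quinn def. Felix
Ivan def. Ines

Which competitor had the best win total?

Win totals: Felix 1, Ines 3, Bruno 4, Carmen 5, Ivan 4, Yusuf 1, Quinn 3.
Carmen leads with 5 wins (next highest: 4).

Carmen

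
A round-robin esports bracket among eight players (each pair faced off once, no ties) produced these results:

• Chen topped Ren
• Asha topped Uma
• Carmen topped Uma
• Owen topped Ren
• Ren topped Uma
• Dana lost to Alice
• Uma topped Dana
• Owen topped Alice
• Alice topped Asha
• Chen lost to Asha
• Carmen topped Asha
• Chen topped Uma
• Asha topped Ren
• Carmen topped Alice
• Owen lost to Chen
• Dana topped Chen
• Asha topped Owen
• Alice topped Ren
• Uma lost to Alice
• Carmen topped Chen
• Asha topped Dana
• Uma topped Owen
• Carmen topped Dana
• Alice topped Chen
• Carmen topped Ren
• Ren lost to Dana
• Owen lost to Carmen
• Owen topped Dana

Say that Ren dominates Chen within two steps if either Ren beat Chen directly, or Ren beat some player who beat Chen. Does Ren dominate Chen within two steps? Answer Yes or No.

No

Ren did not beat Chen directly.
Ren beat Uma, but each of them lost to Chen. No two-step path.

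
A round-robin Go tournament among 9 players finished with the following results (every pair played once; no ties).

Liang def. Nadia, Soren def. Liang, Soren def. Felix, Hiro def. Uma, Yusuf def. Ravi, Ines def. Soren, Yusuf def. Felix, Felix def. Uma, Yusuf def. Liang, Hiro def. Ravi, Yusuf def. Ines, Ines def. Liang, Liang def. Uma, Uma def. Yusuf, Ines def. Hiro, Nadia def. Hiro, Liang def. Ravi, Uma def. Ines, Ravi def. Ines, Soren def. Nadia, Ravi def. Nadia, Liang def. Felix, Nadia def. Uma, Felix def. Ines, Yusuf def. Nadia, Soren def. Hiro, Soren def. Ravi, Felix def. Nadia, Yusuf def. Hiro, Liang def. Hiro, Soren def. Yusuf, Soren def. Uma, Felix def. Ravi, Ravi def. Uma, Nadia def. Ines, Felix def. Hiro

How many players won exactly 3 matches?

Win totals: Uma 2, Ines 3, Ravi 3, Hiro 2, Felix 5, Liang 5, Yusuf 6, Nadia 3, Soren 7.
Exactly 3: Ines, Ravi, Nadia — 3 players.

3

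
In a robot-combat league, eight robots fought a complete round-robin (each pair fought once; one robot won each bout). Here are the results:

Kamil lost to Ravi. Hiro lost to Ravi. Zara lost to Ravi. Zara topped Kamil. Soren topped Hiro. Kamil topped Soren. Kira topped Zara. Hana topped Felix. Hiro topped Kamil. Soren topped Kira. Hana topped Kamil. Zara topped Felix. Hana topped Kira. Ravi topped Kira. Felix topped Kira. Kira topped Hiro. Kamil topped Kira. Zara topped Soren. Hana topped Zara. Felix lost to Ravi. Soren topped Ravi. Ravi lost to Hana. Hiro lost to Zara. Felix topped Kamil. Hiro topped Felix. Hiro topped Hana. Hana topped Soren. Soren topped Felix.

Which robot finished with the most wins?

Hana

Win totals: Kira 2, Hiro 3, Zara 4, Felix 2, Soren 4, Kamil 2, Ravi 5, Hana 6.
Hana leads with 6 wins (next highest: 5).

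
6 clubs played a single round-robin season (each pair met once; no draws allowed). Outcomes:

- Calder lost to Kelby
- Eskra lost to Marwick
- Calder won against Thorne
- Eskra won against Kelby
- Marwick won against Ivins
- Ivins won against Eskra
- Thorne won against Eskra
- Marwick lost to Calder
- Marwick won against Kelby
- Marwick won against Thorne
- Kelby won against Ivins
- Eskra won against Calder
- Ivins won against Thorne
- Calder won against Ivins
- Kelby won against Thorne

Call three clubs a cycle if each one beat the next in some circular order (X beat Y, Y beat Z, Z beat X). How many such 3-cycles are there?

6

Win totals: Marwick 4, Kelby 3, Thorne 1, Calder 3, Eskra 2, Ivins 2.
A club with w wins dominates both others in C(w,2) triples; summing gives 6 + 3 + 0 + 3 + 1 + 1 = 14 transitive triples.
Total triples C(6,3) = 20, so cyclic triples = 20 − 14 = 6.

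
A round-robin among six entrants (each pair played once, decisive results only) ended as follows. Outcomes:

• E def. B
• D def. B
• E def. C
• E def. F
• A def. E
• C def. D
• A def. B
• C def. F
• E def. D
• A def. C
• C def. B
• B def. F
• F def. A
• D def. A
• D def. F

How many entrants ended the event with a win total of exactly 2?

Win totals: A 3, B 1, C 3, D 3, E 4, F 1.
No entrant has exactly 2 wins.

0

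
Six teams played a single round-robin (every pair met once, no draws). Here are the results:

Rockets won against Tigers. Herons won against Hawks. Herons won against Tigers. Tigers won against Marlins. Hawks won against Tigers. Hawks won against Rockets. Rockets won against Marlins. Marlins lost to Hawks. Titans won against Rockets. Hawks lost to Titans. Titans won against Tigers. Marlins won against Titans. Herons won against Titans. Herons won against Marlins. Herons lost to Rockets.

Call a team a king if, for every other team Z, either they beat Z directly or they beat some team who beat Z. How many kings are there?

Tigers cannot reach Hawks, Herons, Rockets in two steps.
Marlins cannot reach Herons in two steps.
Hawks reaches everyone (king).
Herons reaches everyone (king).
Titans reaches everyone (king).
Rockets reaches everyone (king).
Kings: Hawks, Herons, Titans, Rockets — 4.

4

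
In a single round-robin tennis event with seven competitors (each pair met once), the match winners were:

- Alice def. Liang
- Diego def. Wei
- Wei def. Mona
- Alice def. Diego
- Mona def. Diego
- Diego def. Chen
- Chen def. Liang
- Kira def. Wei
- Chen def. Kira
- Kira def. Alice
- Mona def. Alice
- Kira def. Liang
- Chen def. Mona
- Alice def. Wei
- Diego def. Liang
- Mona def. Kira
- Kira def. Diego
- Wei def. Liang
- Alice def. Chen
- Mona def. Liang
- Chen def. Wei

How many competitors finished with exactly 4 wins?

Win totals: Liang 0, Kira 4, Diego 3, Alice 4, Mona 4, Wei 2, Chen 4.
Exactly 4: Kira, Alice, Mona, Chen — 4 competitors.

4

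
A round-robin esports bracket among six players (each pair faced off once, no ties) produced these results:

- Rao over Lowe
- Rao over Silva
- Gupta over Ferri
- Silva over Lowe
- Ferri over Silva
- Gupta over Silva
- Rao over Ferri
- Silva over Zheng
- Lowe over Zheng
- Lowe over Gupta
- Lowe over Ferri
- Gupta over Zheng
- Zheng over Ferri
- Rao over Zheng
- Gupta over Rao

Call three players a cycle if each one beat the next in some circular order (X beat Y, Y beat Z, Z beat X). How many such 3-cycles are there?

4

Win totals: Gupta 4, Rao 4, Lowe 3, Silva 2, Ferri 1, Zheng 1.
A player with w wins dominates both others in C(w,2) triples; summing gives 6 + 6 + 3 + 1 + 0 + 0 = 16 transitive triples.
Total triples C(6,3) = 20, so cyclic triples = 20 − 16 = 4.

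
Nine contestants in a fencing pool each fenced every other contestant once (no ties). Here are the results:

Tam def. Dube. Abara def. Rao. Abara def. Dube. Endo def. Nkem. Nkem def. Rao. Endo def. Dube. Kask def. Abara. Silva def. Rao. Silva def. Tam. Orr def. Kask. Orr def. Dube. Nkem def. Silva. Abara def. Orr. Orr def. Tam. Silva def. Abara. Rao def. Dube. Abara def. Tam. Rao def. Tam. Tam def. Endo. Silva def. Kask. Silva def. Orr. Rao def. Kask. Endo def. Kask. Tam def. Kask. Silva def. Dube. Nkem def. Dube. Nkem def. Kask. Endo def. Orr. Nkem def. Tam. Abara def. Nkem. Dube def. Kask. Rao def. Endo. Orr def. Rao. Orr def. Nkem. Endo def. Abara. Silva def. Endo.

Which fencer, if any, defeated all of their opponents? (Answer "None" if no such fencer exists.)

Highest win total is Silva with 7 (out of 8 possible).
Silva lost to Nkem, so no fencer went undefeated.

None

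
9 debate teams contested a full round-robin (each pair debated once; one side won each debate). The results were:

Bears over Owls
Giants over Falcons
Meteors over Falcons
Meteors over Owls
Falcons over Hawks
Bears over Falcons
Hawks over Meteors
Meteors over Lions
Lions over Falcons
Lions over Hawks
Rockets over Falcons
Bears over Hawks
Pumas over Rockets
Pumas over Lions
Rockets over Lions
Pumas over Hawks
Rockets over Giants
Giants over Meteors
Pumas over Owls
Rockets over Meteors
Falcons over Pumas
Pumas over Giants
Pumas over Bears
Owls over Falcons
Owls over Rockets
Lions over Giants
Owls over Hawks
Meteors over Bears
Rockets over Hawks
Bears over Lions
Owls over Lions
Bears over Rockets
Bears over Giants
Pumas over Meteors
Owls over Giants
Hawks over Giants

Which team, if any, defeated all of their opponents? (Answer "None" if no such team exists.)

None

Highest win total is Pumas with 7 (out of 8 possible).
Pumas lost to Falcons, so no team went undefeated.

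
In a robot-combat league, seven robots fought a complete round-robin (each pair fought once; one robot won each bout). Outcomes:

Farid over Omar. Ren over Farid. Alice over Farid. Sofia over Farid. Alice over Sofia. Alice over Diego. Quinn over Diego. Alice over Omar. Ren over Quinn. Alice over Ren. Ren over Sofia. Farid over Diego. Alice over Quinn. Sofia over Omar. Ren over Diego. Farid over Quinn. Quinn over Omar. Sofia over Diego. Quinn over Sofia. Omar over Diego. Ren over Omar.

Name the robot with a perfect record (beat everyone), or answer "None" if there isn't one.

Alice

Alice has 6 wins out of 6 opponents — a perfect record.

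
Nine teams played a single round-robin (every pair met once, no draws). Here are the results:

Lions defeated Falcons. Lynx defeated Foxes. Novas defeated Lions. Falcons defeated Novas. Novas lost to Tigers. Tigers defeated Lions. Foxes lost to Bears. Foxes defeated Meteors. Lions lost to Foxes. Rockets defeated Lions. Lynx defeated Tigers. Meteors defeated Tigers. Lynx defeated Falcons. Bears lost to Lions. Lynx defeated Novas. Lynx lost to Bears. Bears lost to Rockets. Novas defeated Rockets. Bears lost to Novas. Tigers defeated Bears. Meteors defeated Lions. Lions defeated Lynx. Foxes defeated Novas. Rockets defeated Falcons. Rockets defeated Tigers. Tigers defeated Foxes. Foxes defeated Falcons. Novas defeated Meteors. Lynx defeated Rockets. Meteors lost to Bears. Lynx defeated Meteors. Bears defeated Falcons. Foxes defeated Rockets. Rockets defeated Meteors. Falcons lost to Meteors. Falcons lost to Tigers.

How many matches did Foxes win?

5

Foxes' results: beat Meteors, Rockets, Falcons, Novas, Lions; lost to Bears, Lynx, Tigers.
That is 5 wins.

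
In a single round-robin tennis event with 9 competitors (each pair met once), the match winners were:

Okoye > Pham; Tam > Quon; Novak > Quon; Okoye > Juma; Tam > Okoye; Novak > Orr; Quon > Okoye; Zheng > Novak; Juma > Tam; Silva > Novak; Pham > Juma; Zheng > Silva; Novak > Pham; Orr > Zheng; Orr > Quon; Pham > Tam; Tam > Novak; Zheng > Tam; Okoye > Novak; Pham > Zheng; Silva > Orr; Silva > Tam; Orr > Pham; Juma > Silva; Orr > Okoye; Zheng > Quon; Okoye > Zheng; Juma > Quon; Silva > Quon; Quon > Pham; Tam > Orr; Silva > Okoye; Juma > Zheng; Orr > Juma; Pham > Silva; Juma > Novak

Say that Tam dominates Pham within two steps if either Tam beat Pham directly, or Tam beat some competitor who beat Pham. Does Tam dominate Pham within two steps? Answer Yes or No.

Yes

Tam did not beat Pham directly.
Tam beat Okoye, Orr, Novak, Quon. Of those, Okoye beat Pham.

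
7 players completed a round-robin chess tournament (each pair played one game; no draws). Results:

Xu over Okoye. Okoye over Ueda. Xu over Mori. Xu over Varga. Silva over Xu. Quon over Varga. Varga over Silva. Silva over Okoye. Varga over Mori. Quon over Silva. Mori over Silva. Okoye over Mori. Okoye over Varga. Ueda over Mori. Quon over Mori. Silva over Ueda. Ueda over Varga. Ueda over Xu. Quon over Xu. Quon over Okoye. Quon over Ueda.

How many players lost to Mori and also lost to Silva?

0

Mori beat: Silva.
Silva beat: Okoye, Ueda, Xu.
No one was beaten by both.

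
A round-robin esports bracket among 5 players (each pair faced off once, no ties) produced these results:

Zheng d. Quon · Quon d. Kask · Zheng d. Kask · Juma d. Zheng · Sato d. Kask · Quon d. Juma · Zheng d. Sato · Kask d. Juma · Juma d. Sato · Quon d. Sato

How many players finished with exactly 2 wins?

1

Win totals: Juma 2, Quon 3, Zheng 3, Sato 1, Kask 1.
Exactly 2: Juma — 1 player.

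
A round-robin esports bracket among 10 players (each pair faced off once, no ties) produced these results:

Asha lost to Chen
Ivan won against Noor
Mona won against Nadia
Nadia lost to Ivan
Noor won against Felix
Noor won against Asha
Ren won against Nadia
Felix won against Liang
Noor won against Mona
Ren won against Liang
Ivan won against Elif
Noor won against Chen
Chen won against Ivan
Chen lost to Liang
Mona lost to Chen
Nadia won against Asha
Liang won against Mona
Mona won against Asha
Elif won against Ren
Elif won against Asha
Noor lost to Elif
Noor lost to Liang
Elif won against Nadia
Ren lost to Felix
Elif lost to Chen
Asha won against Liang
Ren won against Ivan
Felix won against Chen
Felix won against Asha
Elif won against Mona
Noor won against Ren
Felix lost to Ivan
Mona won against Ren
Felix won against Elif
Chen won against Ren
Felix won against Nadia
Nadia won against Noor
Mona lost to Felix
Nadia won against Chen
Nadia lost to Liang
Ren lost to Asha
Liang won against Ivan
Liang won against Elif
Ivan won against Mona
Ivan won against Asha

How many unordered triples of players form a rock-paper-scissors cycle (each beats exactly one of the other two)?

Win totals: Mona 3, Nadia 3, Noor 5, Elif 5, Ivan 6, Felix 7, Chen 5, Liang 6, Ren 3, Asha 2.
A player with w wins dominates both others in C(w,2) triples; summing gives 3 + 3 + 10 + 10 + 15 + 21 + 10 + 15 + 3 + 1 = 91 transitive triples.
Total triples C(10,3) = 120, so cyclic triples = 120 − 91 = 29.

29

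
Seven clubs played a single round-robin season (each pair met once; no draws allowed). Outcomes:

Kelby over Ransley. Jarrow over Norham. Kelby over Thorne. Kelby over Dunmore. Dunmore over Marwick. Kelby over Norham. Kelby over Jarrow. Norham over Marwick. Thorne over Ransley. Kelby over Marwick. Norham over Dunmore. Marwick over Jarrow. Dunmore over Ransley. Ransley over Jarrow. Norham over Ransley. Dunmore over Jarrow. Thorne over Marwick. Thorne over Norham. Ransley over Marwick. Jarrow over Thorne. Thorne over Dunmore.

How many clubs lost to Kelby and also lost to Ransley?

Kelby beat: Thorne, Jarrow, Ransley, Norham, Marwick, Dunmore.
Ransley beat: Jarrow, Marwick.
Both beat: Jarrow, Marwick — 2.

2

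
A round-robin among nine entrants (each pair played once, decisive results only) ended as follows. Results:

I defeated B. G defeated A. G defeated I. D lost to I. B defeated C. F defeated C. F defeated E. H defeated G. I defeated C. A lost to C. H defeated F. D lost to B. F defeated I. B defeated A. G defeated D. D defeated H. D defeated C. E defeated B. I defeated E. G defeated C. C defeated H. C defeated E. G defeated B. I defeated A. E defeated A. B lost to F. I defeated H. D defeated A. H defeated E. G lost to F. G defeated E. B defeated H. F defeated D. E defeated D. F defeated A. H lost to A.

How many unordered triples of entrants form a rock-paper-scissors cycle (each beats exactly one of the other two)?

15

Win totals: A 1, B 4, C 3, D 3, E 3, F 7, G 6, H 3, I 6.
An entrant with w wins dominates both others in C(w,2) triples; summing gives 0 + 6 + 3 + 3 + 3 + 21 + 15 + 3 + 15 = 69 transitive triples.
Total triples C(9,3) = 84, so cyclic triples = 84 − 69 = 15.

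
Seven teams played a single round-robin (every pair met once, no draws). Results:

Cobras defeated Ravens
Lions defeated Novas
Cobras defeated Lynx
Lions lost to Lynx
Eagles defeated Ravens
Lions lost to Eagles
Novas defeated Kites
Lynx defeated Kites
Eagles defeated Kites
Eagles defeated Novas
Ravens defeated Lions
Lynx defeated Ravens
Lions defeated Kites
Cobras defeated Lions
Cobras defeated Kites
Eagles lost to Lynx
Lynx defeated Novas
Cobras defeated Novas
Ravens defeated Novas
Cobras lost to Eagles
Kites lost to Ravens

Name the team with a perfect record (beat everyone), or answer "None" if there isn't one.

Highest win total is Lynx with 5 (out of 6 possible).
Lynx lost to Cobras, so no team went undefeated.

None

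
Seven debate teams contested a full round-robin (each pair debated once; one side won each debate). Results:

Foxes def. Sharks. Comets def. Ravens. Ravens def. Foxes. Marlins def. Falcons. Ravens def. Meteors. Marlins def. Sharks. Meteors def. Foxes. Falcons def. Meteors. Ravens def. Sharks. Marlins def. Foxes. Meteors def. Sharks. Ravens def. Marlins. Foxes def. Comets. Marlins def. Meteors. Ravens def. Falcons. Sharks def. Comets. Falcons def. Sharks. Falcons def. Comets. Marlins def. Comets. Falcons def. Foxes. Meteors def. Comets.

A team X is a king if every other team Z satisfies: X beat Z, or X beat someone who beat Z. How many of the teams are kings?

Foxes cannot reach Marlins, Falcons, Meteors in two steps.
Sharks cannot reach Foxes, Marlins, Falcons, Meteors in two steps.
Ravens reaches everyone (king).
Marlins reaches everyone (king).
Falcons cannot reach Marlins in two steps.
Meteors cannot reach Marlins, Falcons in two steps.
Comets reaches everyone (king).
Kings: Ravens, Marlins, Comets — 3.

3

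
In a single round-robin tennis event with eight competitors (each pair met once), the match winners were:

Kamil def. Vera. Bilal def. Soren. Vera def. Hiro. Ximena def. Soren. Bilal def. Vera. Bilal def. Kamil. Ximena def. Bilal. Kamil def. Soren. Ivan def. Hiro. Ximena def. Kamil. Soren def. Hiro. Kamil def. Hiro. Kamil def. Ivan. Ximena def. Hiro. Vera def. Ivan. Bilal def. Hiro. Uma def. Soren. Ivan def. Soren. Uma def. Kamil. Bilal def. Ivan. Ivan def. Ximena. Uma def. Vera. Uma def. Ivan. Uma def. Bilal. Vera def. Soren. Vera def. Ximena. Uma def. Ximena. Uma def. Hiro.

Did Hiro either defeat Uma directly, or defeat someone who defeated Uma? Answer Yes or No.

No

Hiro did not beat Uma directly.
Hiro beat no one, so there is no intermediate competitor.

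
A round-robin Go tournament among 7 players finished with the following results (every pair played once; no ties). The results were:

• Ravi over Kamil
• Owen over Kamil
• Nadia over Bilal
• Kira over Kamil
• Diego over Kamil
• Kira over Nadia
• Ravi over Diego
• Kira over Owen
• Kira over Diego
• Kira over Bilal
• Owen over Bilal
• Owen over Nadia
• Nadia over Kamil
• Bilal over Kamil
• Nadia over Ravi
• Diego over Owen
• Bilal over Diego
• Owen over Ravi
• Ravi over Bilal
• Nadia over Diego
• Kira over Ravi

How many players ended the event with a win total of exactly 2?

2

Win totals: Kira 6, Diego 2, Kamil 0, Ravi 3, Bilal 2, Nadia 4, Owen 4.
Exactly 2: Diego, Bilal — 2 players.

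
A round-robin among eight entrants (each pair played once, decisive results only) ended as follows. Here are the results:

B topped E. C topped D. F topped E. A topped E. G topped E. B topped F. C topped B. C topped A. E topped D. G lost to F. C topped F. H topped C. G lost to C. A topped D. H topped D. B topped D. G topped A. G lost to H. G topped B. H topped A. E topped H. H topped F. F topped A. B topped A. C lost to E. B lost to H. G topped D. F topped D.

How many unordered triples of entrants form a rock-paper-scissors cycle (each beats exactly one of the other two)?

9

Win totals: A 2, B 4, C 5, D 0, E 3, F 4, G 4, H 6.
An entrant with w wins dominates both others in C(w,2) triples; summing gives 1 + 6 + 10 + 0 + 3 + 6 + 6 + 15 = 47 transitive triples.
Total triples C(8,3) = 56, so cyclic triples = 56 − 47 = 9.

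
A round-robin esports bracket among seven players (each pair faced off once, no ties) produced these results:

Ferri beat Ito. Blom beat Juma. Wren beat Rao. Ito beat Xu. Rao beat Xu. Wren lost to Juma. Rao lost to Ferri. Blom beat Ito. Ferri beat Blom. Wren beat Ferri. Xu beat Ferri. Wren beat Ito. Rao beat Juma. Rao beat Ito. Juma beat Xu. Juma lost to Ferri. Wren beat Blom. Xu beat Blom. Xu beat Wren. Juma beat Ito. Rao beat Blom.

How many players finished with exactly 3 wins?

2

Win totals: Wren 4, Blom 2, Ito 1, Ferri 4, Rao 4, Juma 3, Xu 3.
Exactly 3: Juma, Xu — 2 players.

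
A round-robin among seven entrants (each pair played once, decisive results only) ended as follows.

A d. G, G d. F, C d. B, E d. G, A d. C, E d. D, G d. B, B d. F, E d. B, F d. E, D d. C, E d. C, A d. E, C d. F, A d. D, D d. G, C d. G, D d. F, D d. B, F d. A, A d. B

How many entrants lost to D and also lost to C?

D beat: B, C, F, G.
C beat: B, F, G.
Both beat: B, F, G — 3.

3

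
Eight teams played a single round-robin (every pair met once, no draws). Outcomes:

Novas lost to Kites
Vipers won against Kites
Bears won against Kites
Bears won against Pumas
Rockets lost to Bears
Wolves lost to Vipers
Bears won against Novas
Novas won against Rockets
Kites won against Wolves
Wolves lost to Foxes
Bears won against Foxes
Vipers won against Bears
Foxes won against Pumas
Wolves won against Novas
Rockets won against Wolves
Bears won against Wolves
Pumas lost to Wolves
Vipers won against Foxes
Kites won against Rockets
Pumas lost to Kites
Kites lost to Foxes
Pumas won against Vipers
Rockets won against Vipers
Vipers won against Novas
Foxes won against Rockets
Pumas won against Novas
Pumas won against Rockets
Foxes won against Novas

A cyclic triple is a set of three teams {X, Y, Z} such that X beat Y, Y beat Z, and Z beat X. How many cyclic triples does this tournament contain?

Win totals: Bears 6, Vipers 5, Rockets 2, Foxes 5, Wolves 2, Pumas 3, Novas 1, Kites 4.
A team with w wins dominates both others in C(w,2) triples; summing gives 15 + 10 + 1 + 10 + 1 + 3 + 0 + 6 = 46 transitive triples.
Total triples C(8,3) = 56, so cyclic triples = 56 − 46 = 10.

10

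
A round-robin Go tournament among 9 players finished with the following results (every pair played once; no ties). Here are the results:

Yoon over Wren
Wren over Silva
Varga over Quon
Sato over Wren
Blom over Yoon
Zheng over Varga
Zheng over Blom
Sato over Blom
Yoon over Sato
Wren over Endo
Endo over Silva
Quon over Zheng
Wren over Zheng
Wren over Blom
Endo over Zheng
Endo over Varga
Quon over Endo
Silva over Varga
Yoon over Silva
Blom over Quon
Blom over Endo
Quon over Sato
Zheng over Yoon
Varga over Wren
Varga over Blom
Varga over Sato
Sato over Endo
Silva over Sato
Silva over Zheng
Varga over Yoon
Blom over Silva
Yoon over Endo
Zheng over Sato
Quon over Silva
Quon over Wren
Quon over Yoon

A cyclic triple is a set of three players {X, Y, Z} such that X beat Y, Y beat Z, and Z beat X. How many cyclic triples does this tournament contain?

Win totals: Varga 5, Zheng 4, Silva 3, Wren 4, Quon 6, Sato 3, Endo 3, Blom 4, Yoon 4.
A player with w wins dominates both others in C(w,2) triples; summing gives 10 + 6 + 3 + 6 + 15 + 3 + 3 + 6 + 6 = 58 transitive triples.
Total triples C(9,3) = 84, so cyclic triples = 84 − 58 = 26.

26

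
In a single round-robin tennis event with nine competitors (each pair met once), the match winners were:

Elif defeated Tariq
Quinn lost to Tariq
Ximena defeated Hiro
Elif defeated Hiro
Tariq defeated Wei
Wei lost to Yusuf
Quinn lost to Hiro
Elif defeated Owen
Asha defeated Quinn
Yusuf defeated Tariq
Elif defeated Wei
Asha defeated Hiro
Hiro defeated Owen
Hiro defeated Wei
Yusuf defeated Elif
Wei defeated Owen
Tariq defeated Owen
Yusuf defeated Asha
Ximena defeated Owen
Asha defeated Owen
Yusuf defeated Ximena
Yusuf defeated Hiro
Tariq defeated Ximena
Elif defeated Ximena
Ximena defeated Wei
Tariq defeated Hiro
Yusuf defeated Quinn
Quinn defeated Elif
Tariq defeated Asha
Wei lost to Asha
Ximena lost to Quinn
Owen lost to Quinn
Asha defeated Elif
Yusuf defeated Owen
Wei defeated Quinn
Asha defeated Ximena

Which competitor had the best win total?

Yusuf

Win totals: Wei 2, Ximena 3, Quinn 3, Yusuf 8, Asha 6, Elif 5, Tariq 6, Hiro 3, Owen 0.
Yusuf leads with 8 wins (next highest: 6).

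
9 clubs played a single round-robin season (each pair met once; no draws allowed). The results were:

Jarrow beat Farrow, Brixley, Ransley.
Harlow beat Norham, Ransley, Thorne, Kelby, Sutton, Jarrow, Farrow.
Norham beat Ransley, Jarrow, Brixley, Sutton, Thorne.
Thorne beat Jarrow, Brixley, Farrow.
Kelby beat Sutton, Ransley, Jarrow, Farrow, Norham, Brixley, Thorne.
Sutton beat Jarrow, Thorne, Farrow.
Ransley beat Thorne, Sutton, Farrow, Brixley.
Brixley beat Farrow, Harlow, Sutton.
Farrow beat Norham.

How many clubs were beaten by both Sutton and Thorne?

2

Sutton beat: Thorne, Jarrow, Farrow.
Thorne beat: Jarrow, Farrow, Brixley.
Both beat: Jarrow, Farrow — 2.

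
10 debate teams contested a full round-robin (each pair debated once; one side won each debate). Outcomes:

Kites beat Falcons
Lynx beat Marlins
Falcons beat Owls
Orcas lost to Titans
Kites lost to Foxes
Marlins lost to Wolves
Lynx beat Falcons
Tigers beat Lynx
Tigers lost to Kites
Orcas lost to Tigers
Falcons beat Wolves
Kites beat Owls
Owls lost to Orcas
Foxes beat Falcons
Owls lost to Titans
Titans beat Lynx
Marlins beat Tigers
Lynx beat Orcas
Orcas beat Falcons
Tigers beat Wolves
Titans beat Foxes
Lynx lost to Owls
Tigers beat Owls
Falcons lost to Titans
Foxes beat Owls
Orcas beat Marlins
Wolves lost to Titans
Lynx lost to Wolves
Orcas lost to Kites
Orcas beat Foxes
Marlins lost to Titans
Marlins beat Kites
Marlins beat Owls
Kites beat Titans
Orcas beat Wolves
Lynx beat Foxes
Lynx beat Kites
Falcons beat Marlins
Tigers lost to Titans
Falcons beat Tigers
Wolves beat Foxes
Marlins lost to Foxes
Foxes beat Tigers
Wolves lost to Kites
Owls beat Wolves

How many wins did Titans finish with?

8

Titans' results: beat Marlins, Foxes, Tigers, Falcons, Orcas, Wolves, Lynx, Owls; lost to Kites.
That is 8 wins.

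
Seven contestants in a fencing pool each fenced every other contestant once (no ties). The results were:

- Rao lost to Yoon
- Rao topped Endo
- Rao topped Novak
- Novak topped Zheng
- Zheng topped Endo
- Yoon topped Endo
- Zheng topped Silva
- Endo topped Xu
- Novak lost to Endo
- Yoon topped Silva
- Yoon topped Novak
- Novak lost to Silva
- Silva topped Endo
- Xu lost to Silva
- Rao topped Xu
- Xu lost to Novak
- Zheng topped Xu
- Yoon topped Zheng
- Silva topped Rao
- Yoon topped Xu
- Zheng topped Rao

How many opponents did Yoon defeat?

Yoon's results: beat Rao, Novak, Xu, Zheng, Silva, Endo; lost to no one.
That is 6 wins.

6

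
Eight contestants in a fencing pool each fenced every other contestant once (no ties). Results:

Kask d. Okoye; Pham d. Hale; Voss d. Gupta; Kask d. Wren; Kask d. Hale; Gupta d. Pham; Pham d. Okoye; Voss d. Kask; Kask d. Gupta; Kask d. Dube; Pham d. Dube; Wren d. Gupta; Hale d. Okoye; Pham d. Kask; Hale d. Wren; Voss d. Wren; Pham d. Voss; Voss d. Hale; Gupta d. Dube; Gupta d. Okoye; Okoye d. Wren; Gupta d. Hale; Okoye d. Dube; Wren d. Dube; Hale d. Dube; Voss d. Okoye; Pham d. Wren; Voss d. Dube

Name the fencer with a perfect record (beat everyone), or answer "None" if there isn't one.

None

Highest win total is Voss with 6 (out of 7 possible).
Voss lost to Pham, so no fencer went undefeated.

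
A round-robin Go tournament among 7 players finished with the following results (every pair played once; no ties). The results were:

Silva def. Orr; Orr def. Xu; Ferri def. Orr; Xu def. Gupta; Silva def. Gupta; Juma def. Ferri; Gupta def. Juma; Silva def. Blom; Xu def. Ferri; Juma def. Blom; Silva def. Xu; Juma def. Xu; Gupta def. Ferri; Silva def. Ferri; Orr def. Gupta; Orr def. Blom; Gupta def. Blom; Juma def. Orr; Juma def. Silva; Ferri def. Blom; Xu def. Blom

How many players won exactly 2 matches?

1

Win totals: Silva 5, Ferri 2, Juma 5, Gupta 3, Orr 3, Xu 3, Blom 0.
Exactly 2: Ferri — 1 player.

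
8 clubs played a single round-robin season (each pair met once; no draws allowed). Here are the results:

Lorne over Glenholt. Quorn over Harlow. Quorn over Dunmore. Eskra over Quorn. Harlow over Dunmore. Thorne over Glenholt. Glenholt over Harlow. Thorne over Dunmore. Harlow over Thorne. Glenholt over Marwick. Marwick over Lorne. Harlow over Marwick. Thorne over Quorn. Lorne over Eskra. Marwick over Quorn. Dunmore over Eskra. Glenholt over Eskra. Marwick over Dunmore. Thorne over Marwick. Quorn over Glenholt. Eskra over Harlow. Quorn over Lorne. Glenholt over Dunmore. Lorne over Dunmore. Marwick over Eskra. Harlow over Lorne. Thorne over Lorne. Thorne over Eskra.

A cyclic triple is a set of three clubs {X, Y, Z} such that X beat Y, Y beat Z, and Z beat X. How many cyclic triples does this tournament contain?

Win totals: Lorne 3, Thorne 6, Quorn 4, Glenholt 4, Dunmore 1, Marwick 4, Eskra 2, Harlow 4.
A club with w wins dominates both others in C(w,2) triples; summing gives 3 + 15 + 6 + 6 + 0 + 6 + 1 + 6 = 43 transitive triples.
Total triples C(8,3) = 56, so cyclic triples = 56 − 43 = 13.

13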